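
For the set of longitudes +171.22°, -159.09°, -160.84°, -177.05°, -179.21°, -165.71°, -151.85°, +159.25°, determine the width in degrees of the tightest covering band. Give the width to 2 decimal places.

48.90°

Sort the longitudes: -179.21°, -177.05°, -165.71°, -160.84°, -159.09°, -151.85°, +159.25°, +171.22°.
Eastward gaps between consecutive values (wrapping around): 2.16°, 11.34°, 4.87°, 1.75°, 7.24°, 311.10°, 11.97°, 9.57°.
Largest gap = 311.10° ⇒ minimal covering band is its complement: 360° − 311.10° = 48.90°.
Band runs from +159.25° eastward to -151.85°, crossing the antimeridian.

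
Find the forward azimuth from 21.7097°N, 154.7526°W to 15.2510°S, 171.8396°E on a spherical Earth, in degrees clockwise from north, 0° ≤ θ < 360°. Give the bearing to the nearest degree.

224°

Δλ = 171.8396 − -154.7526 = 326.5922°; wrapped into (−180°, 180°]: -33.4078°.
θ = atan2( sin Δλ · cos φ₂ , cos φ₁ · sin φ₂ − sin φ₁ · cos φ₂ · cos Δλ )
  = atan2(-0.53120, -0.54230) = -135.592° → normalised to [0°, 360°): 224.408°.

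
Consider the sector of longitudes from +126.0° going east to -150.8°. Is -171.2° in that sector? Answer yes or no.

Yes

Band width going east from +126.0° to -150.8°: ((-150.8 − 126.0) mod 360) = 83.2°.
Offset of -171.2° east of the west edge: ((-171.2 − 126.0) mod 360) = 62.8°.
62.8° ≤ 83.2° ⇒ inside.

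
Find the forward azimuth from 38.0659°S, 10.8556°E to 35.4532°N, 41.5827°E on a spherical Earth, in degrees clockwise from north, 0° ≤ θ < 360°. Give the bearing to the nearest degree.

Δλ = 41.5827 − 10.8556 = 30.7271°.
θ = atan2( sin Δλ · cos φ₂ , cos φ₁ · sin φ₂ − sin φ₁ · cos φ₂ · cos Δλ )
  = atan2(0.41621, 0.88840) = 25.103° → normalised to [0°, 360°): 25.103°.

25°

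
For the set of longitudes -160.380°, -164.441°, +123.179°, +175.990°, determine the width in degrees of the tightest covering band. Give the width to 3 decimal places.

Sort the longitudes: -164.441°, -160.380°, +123.179°, +175.990°.
Eastward gaps between consecutive values (wrapping around): 4.061°, 283.559°, 52.811°, 19.569°.
Largest gap = 283.559° ⇒ minimal covering band is its complement: 360° − 283.559° = 76.441°.
Band runs from +123.179° eastward to -160.380°, crossing the antimeridian.

76.441°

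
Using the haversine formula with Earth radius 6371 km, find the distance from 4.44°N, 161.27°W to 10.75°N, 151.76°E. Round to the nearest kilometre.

5219 km

Δλ = 151.76 − -161.27 = 313.03°; wrapped into (−180°, 180°]: -46.97°.
Δφ = 10.75 − 4.44 = 6.31°.
a = sin²(Δφ/2) + cos φ₁ · cos φ₂ · sin²(Δλ/2) = 0.158583.
c = 2·atan2(√a, √(1−a)) = 0.81916 rad → d = 6371·c ≈ 5218.88 km.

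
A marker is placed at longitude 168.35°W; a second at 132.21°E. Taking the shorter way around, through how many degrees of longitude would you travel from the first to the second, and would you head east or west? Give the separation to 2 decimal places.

59.44° west

Raw difference: 132.21 − -168.35 = 300.56°.
Normalise into (−180°, 180°]: 300.56° − 360° = -59.44°.
Negative ⇒ the second point lies to the west; separation 59.44°.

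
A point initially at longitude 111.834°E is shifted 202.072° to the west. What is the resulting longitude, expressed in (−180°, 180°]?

Start at +111.834°; shift −202.072° → -90.238°.
-90.238° already lies in (−180°, 180°].

90.238°W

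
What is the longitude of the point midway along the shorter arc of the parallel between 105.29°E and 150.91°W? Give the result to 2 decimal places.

157.19°E

Signed shortest Δλ from +105.29° to -150.91° is +103.80°.
Midpoint longitude = +105.29° + (+103.80°)/2 = +105.29° + 51.90° = +157.19°.
(The naïve average (+105.29 + -150.91)/2 = -22.81° is on the wrong side of the globe.)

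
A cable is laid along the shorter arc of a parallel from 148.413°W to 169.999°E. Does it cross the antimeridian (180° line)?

Yes

Naïve |169.999 − -148.413| = 318.412° > 180°, so the shorter arc goes the other way round — across 180°.
Signed shortest Δλ = ((169.999 − -148.413 + 180) mod 360) − 180 = -41.588°.
Going west by 41.588° from -148.413° passes through 180° before reaching +169.999°.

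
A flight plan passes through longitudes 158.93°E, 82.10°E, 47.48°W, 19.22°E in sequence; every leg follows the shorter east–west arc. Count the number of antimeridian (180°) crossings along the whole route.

0

Leg 1: +158.93° → +82.10°, shortest Δλ = -76.83° (west) — does not cross 180°.
Leg 2: +82.10° → -47.48°, shortest Δλ = -129.58° (west) — does not cross 180°.
Leg 3: -47.48° → +19.22°, shortest Δλ = 66.7° (east) — does not cross 180°.
Total crossings: 0.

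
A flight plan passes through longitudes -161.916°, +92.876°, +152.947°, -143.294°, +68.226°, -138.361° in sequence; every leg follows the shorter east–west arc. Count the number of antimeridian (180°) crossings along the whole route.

Leg 1: -161.916° → +92.876°, shortest Δλ = -105.208° (west) — crosses 180°.
Leg 2: +92.876° → +152.947°, shortest Δλ = 60.071° (east) — does not cross 180°.
Leg 3: +152.947° → -143.294°, shortest Δλ = 63.759° (east) — crosses 180°.
Leg 4: -143.294° → +68.226°, shortest Δλ = -148.48° (west) — crosses 180°.
Leg 5: +68.226° → -138.361°, shortest Δλ = 153.413° (east) — crosses 180°.
Total crossings: 4.

4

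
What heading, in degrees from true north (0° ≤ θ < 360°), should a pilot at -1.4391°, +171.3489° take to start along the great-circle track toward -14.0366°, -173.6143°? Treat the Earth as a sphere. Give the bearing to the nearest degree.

Δλ = -173.6143 − 171.3489 = -344.9632°; wrapped into (−180°, 180°]: 15.0368°.
θ = atan2( sin Δλ · cos φ₂ , cos φ₁ · sin φ₂ − sin φ₁ · cos φ₂ · cos Δλ )
  = atan2(0.25169, -0.21893) = 131.018° → normalised to [0°, 360°): 131.018°.

131°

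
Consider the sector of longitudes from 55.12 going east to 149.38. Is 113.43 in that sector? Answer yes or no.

Band width going east from +55.12° to +149.38°: ((149.38 − 55.12) mod 360) = 94.26°.
Offset of +113.43° east of the west edge: ((113.43 − 55.12) mod 360) = 58.31°.
58.31° ≤ 94.26° ⇒ inside.

Yes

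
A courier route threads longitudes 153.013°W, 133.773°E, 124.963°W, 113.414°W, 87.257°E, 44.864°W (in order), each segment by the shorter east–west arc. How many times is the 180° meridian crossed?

3

Leg 1: -153.013° → +133.773°, shortest Δλ = -73.214° (west) — crosses 180°.
Leg 2: +133.773° → -124.963°, shortest Δλ = 101.264° (east) — crosses 180°.
Leg 3: -124.963° → -113.414°, shortest Δλ = 11.549° (east) — does not cross 180°.
Leg 4: -113.414° → +87.257°, shortest Δλ = -159.329° (west) — crosses 180°.
Leg 5: +87.257° → -44.864°, shortest Δλ = -132.121° (west) — does not cross 180°.
Total crossings: 3.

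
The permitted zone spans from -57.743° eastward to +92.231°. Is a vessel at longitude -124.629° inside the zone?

No

Band width going east from -57.743° to +92.231°: ((92.231 − -57.743) mod 360) = 149.974°.
Offset of -124.629° east of the west edge: ((-124.629 − -57.743) mod 360) = 293.114°.
293.114° > 149.974° ⇒ outside.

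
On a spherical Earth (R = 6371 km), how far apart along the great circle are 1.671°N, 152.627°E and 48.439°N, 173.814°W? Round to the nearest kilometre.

Δλ = -173.814 − 152.627 = -326.441°; wrapped into (−180°, 180°]: 33.559°.
Δφ = 48.439 − 1.671 = 46.768°.
a = sin²(Δφ/2) + cos φ₁ · cos φ₂ · sin²(Δλ/2) = 0.212790.
c = 2·atan2(√a, √(1−a)) = 0.95890 rad → d = 6371·c ≈ 6109.15 km.

6109 km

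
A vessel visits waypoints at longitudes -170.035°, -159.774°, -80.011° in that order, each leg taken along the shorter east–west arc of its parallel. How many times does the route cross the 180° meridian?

Leg 1: -170.035° → -159.774°, shortest Δλ = 10.261° (east) — does not cross 180°.
Leg 2: -159.774° → -80.011°, shortest Δλ = 79.763° (east) — does not cross 180°.
Total crossings: 0.

0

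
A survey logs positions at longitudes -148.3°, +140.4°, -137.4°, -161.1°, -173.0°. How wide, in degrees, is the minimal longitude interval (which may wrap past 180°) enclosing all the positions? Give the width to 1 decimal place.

Sort the longitudes: -173.0°, -161.1°, -148.3°, -137.4°, +140.4°.
Eastward gaps between consecutive values (wrapping around): 11.9°, 12.8°, 10.9°, 277.8°, 46.6°.
Largest gap = 277.8° ⇒ minimal covering band is its complement: 360° − 277.8° = 82.2°.
Band runs from +140.4° eastward to -137.4°, crossing the antimeridian.

82.2°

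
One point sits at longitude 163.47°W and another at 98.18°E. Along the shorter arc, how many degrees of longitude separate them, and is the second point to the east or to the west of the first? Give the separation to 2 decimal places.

98.35° west

Raw difference: 98.18 − -163.47 = 261.65°.
Normalise into (−180°, 180°]: 261.65° − 360° = -98.35°.
Negative ⇒ the second point lies to the west; separation 98.35°.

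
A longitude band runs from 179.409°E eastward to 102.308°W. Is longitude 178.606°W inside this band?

Band width going east from +179.409° to -102.308°: ((-102.308 − 179.409) mod 360) = 78.283°.
Offset of -178.606° east of the west edge: ((-178.606 − 179.409) mod 360) = 1.985°.
1.985° ≤ 78.283° ⇒ inside.

Yes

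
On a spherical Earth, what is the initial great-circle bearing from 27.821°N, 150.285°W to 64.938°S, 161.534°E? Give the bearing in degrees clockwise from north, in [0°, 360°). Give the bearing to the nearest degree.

Δλ = 161.534 − -150.285 = 311.819°; wrapped into (−180°, 180°]: -48.181°.
θ = atan2( sin Δλ · cos φ₂ , cos φ₁ · sin φ₂ − sin φ₁ · cos φ₂ · cos Δλ )
  = atan2(-0.31569, -0.93296) = -161.306° → normalised to [0°, 360°): 198.694°.

199°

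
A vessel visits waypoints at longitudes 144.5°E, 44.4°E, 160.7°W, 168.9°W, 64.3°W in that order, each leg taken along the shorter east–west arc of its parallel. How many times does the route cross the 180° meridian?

Leg 1: +144.5° → +44.4°, shortest Δλ = -100.1° (west) — does not cross 180°.
Leg 2: +44.4° → -160.7°, shortest Δλ = 154.9° (east) — crosses 180°.
Leg 3: -160.7° → -168.9°, shortest Δλ = -8.2° (west) — does not cross 180°.
Leg 4: -168.9° → -64.3°, shortest Δλ = 104.6° (east) — does not cross 180°.
Total crossings: 1.

1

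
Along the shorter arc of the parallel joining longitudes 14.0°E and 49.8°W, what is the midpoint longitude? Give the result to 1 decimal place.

Signed shortest Δλ from +14.0° to -49.8° is -63.8°.
Midpoint longitude = +14.0° + (-63.8°)/2 = +14.0° − 31.9° = -17.9°.

17.9°W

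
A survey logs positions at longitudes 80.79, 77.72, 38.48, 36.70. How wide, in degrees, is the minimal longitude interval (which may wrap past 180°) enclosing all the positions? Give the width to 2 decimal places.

44.09°

Sort the longitudes: +36.70°, +38.48°, +77.72°, +80.79°.
Eastward gaps between consecutive values (wrapping around): 1.78°, 39.24°, 3.07°, 315.91°.
Largest gap = 315.91° ⇒ minimal covering band is its complement: 360° − 315.91° = 44.09°.
Band runs from +36.70° eastward to +80.79°.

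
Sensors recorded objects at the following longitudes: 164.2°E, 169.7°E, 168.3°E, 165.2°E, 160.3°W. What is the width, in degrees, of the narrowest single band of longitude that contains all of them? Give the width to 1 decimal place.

Sort the longitudes: -160.3°, +164.2°, +165.2°, +168.3°, +169.7°.
Eastward gaps between consecutive values (wrapping around): 324.5°, 1.0°, 3.1°, 1.4°, 30.0°.
Largest gap = 324.5° ⇒ minimal covering band is its complement: 360° − 324.5° = 35.5°.
Band runs from +164.2° eastward to -160.3°, crossing the antimeridian.

35.5°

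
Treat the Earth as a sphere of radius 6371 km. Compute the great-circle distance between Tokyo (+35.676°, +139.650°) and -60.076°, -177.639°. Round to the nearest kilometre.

Δλ = -177.639 − 139.650 = -317.289°; wrapped into (−180°, 180°]: 42.711°.
Δφ = -60.076 − 35.676 = -95.752°.
a = sin²(Δφ/2) + cos φ₁ · cos φ₂ · sin²(Δλ/2) = 0.603848.
c = 2·atan2(√a, √(1−a)) = 1.78002 rad → d = 6371·c ≈ 11340.48 km.

11340 km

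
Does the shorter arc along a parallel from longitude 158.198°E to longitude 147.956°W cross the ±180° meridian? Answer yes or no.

Naïve |-147.956 − 158.198| = 306.154° > 180°, so the shorter arc goes the other way round — across 180°.
Signed shortest Δλ = ((-147.956 − 158.198 + 180) mod 360) − 180 = 53.846°.
Going east by 53.846° from +158.198° passes through 180° before reaching -147.956°.

Yes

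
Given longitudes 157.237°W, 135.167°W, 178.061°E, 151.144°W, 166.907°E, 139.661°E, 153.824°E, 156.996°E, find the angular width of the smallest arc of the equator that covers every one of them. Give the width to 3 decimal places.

Sort the longitudes: -157.237°, -151.144°, -135.167°, +139.661°, +153.824°, +156.996°, +166.907°, +178.061°.
Eastward gaps between consecutive values (wrapping around): 6.093°, 15.977°, 274.828°, 14.163°, 3.172°, 9.911°, 11.154°, 24.702°.
Largest gap = 274.828° ⇒ minimal covering band is its complement: 360° − 274.828° = 85.172°.
Band runs from +139.661° eastward to -135.167°, crossing the antimeridian.

85.172°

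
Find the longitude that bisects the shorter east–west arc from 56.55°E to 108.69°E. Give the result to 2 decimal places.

Signed shortest Δλ from +56.55° to +108.69° is +52.14°.
Midpoint longitude = +56.55° + (+52.14°)/2 = +56.55° + 26.07° = +82.62°.

82.62°E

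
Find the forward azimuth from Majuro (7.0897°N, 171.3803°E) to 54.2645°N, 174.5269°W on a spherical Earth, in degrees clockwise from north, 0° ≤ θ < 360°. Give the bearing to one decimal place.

10.9°

Δλ = -174.5269 − 171.3803 = -345.9072°; wrapped into (−180°, 180°]: 14.0928°.
θ = atan2( sin Δλ · cos φ₂ , cos φ₁ · sin φ₂ − sin φ₁ · cos φ₂ · cos Δλ )
  = atan2(0.14221, 0.73560) = 10.942° → normalised to [0°, 360°): 10.942°.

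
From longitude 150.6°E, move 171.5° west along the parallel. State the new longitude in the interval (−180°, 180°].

Start at +150.6°; shift −171.5° → -20.9°.
-20.9° already lies in (−180°, 180°].

20.9°W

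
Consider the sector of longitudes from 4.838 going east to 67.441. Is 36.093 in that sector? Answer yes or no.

Yes

Band width going east from +4.838° to +67.441°: ((67.441 − 4.838) mod 360) = 62.603°.
Offset of +36.093° east of the west edge: ((36.093 − 4.838) mod 360) = 31.255°.
31.255° ≤ 62.603° ⇒ inside.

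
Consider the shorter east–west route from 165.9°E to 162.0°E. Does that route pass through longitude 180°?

Signed shortest Δλ = ((162.0 − 165.9 + 180) mod 360) − 180 = -3.9°.
Going west by 3.9° from +165.9° reaches +162.0° without touching 180°.

No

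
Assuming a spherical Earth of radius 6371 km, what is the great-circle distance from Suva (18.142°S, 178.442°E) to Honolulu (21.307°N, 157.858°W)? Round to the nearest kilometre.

5090 km

Δλ = -157.858 − 178.442 = -336.300°; wrapped into (−180°, 180°]: 23.700°.
Δφ = 21.307 − -18.142 = 39.449°.
a = sin²(Δφ/2) + cos φ₁ · cos φ₂ · sin²(Δλ/2) = 0.151238.
c = 2·atan2(√a, √(1−a)) = 0.79886 rad → d = 6371·c ≈ 5089.54 km.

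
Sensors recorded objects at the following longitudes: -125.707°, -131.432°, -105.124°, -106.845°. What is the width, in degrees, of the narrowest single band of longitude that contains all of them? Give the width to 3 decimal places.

26.308°

Sort the longitudes: -131.432°, -125.707°, -106.845°, -105.124°.
Eastward gaps between consecutive values (wrapping around): 5.725°, 18.862°, 1.721°, 333.692°.
Largest gap = 333.692° ⇒ minimal covering band is its complement: 360° − 333.692° = 26.308°.
Band runs from -131.432° eastward to -105.124°.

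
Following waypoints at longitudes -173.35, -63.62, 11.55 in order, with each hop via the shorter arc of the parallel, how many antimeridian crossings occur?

Leg 1: -173.35° → -63.62°, shortest Δλ = 109.73° (east) — does not cross 180°.
Leg 2: -63.62° → +11.55°, shortest Δλ = 75.17° (east) — does not cross 180°.
Total crossings: 0.

0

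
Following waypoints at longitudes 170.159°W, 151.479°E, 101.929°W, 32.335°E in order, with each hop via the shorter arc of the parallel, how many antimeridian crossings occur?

2

Leg 1: -170.159° → +151.479°, shortest Δλ = -38.362° (west) — crosses 180°.
Leg 2: +151.479° → -101.929°, shortest Δλ = 106.592° (east) — crosses 180°.
Leg 3: -101.929° → +32.335°, shortest Δλ = 134.264° (east) — does not cross 180°.
Total crossings: 2.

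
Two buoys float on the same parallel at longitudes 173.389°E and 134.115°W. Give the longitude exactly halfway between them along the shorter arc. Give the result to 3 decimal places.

Signed shortest Δλ from +173.389° to -134.115° is +52.496°.
Midpoint longitude = +173.389° + (+52.496°)/2 = +173.389° + 26.248° = +199.637°.
Normalise into (−180°, 180°]: -160.363°.
(The naïve average (+173.389 + -134.115)/2 = 19.637° is on the wrong side of the globe.)

160.363°W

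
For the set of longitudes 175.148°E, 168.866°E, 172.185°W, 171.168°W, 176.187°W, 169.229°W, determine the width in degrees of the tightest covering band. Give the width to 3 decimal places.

Sort the longitudes: -176.187°, -172.185°, -171.168°, -169.229°, +168.866°, +175.148°.
Eastward gaps between consecutive values (wrapping around): 4.002°, 1.017°, 1.939°, 338.095°, 6.282°, 8.665°.
Largest gap = 338.095° ⇒ minimal covering band is its complement: 360° − 338.095° = 21.905°.
Band runs from +168.866° eastward to -169.229°, crossing the antimeridian.

21.905°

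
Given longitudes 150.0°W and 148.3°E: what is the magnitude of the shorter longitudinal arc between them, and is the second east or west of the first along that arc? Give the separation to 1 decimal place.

61.7° west

Raw difference: 148.3 − -150.0 = 298.3°.
Normalise into (−180°, 180°]: 298.3° − 360° = -61.7°.
Negative ⇒ the second point lies to the west; separation 61.7°.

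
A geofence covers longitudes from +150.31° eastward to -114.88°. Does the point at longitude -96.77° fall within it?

No

Band width going east from +150.31° to -114.88°: ((-114.88 − 150.31) mod 360) = 94.81°.
Offset of -96.77° east of the west edge: ((-96.77 − 150.31) mod 360) = 112.92°.
112.92° > 94.81° ⇒ outside.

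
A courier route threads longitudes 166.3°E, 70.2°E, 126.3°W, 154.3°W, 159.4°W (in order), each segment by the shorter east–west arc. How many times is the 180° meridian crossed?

1

Leg 1: +166.3° → +70.2°, shortest Δλ = -96.1° (west) — does not cross 180°.
Leg 2: +70.2° → -126.3°, shortest Δλ = 163.5° (east) — crosses 180°.
Leg 3: -126.3° → -154.3°, shortest Δλ = -28.0° (west) — does not cross 180°.
Leg 4: -154.3° → -159.4°, shortest Δλ = -5.1° (west) — does not cross 180°.
Total crossings: 1.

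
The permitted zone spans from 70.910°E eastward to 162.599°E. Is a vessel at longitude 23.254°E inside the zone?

Band width going east from +70.910° to +162.599°: ((162.599 − 70.910) mod 360) = 91.689°.
Offset of +23.254° east of the west edge: ((23.254 − 70.910) mod 360) = 312.344°.
312.344° > 91.689° ⇒ outside.

No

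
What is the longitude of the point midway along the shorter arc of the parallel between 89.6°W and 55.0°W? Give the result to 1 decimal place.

72.3°W

Signed shortest Δλ from -89.6° to -55.0° is +34.6°.
Midpoint longitude = -89.6° + (+34.6°)/2 = -89.6° + 17.3° = -72.3°.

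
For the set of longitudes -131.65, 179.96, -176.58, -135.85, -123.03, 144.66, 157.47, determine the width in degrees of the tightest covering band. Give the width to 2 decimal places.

92.31°

Sort the longitudes: -176.58°, -135.85°, -131.65°, -123.03°, +144.66°, +157.47°, +179.96°.
Eastward gaps between consecutive values (wrapping around): 40.73°, 4.20°, 8.62°, 267.69°, 12.81°, 22.49°, 3.46°.
Largest gap = 267.69° ⇒ minimal covering band is its complement: 360° − 267.69° = 92.31°.
Band runs from +144.66° eastward to -123.03°, crossing the antimeridian.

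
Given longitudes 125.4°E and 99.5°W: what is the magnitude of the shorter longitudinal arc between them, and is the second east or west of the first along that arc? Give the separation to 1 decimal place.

Raw difference: -99.5 − 125.4 = -224.9°.
Normalise into (−180°, 180°]: -224.9° + 360° = 135.1°.
Positive ⇒ the second point lies to the east; separation 135.1°.

135.1° east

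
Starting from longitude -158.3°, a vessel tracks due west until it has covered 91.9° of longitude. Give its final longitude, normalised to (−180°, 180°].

+109.8°

Start at -158.3°; shift −91.9° → -250.2°.
-250.2° lies outside (−180°, 180°]; add 360° → +109.8°.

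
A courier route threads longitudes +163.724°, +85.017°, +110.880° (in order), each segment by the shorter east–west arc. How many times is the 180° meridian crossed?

Leg 1: +163.724° → +85.017°, shortest Δλ = -78.707° (west) — does not cross 180°.
Leg 2: +85.017° → +110.880°, shortest Δλ = 25.863° (east) — does not cross 180°.
Total crossings: 0.

0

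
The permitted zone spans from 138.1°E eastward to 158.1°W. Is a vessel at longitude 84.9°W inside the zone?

Band width going east from +138.1° to -158.1°: ((-158.1 − 138.1) mod 360) = 63.8°.
Offset of -84.9° east of the west edge: ((-84.9 − 138.1) mod 360) = 137.0°.
137.0° > 63.8° ⇒ outside.

No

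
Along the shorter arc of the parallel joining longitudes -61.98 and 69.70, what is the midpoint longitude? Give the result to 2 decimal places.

+3.86°

Signed shortest Δλ from -61.98° to +69.70° is +131.68°.
Midpoint longitude = -61.98° + (+131.68°)/2 = -61.98° + 65.84° = +3.86°.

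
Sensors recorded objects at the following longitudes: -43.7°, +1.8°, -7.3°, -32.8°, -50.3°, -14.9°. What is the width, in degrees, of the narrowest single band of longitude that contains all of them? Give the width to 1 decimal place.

Sort the longitudes: -50.3°, -43.7°, -32.8°, -14.9°, -7.3°, +1.8°.
Eastward gaps between consecutive values (wrapping around): 6.6°, 10.9°, 17.9°, 7.6°, 9.1°, 307.9°.
Largest gap = 307.9° ⇒ minimal covering band is its complement: 360° − 307.9° = 52.1°.
Band runs from -50.3° eastward to +1.8°.

52.1°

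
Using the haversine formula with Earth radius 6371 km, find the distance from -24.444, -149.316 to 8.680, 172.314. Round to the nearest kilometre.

Δλ = 172.314 − -149.316 = 321.630°; wrapped into (−180°, 180°]: -38.370°.
Δφ = 8.680 − -24.444 = 33.124°.
a = sin²(Δφ/2) + cos φ₁ · cos φ₂ · sin²(Δλ/2) = 0.178440.
c = 2·atan2(√a, √(1−a)) = 0.87223 rad → d = 6371·c ≈ 5556.98 km.

5557 km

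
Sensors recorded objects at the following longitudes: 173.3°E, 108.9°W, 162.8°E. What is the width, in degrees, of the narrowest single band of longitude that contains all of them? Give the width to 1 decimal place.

Sort the longitudes: -108.9°, +162.8°, +173.3°.
Eastward gaps between consecutive values (wrapping around): 271.7°, 10.5°, 77.8°.
Largest gap = 271.7° ⇒ minimal covering band is its complement: 360° − 271.7° = 88.3°.
Band runs from +162.8° eastward to -108.9°, crossing the antimeridian.

88.3°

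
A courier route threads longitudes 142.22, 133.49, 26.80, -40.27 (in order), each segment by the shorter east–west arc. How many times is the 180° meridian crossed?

0

Leg 1: +142.22° → +133.49°, shortest Δλ = -8.73° (west) — does not cross 180°.
Leg 2: +133.49° → +26.80°, shortest Δλ = -106.69° (west) — does not cross 180°.
Leg 3: +26.80° → -40.27°, shortest Δλ = -67.07° (west) — does not cross 180°.
Total crossings: 0.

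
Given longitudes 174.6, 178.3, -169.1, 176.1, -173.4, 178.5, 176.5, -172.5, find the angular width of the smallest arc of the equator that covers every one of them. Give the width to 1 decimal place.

16.3°

Sort the longitudes: -173.4°, -172.5°, -169.1°, +174.6°, +176.1°, +176.5°, +178.3°, +178.5°.
Eastward gaps between consecutive values (wrapping around): 0.9°, 3.4°, 343.7°, 1.5°, 0.4°, 1.8°, 0.2°, 8.1°.
Largest gap = 343.7° ⇒ minimal covering band is its complement: 360° − 343.7° = 16.3°.
Band runs from +174.6° eastward to -169.1°, crossing the antimeridian.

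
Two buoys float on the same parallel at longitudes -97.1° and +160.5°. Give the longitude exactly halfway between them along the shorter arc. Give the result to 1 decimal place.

-148.3°

Signed shortest Δλ from -97.1° to +160.5° is -102.4°.
Midpoint longitude = -97.1° + (-102.4°)/2 = -97.1° − 51.2° = -148.3°.
(The naïve average (-97.1 + +160.5)/2 = 31.7° is on the wrong side of the globe.)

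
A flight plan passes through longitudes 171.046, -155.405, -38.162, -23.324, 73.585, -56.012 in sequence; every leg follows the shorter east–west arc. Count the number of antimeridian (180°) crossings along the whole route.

1

Leg 1: +171.046° → -155.405°, shortest Δλ = 33.549° (east) — crosses 180°.
Leg 2: -155.405° → -38.162°, shortest Δλ = 117.243° (east) — does not cross 180°.
Leg 3: -38.162° → -23.324°, shortest Δλ = 14.838° (east) — does not cross 180°.
Leg 4: -23.324° → +73.585°, shortest Δλ = 96.909° (east) — does not cross 180°.
Leg 5: +73.585° → -56.012°, shortest Δλ = -129.597° (west) — does not cross 180°.
Total crossings: 1.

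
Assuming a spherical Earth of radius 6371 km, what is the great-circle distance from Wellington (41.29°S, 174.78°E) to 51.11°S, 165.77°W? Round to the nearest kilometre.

Δλ = -165.77 − 174.78 = -340.55°; wrapped into (−180°, 180°]: 19.45°.
Δφ = -51.11 − -41.29 = -9.82°.
a = sin²(Δφ/2) + cos φ₁ · cos φ₂ · sin²(Δλ/2) = 0.020786.
c = 2·atan2(√a, √(1−a)) = 0.28936 rad → d = 6371·c ≈ 1843.49 km.

1843 km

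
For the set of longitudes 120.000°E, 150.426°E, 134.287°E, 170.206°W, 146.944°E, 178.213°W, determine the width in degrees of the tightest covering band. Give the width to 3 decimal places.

Sort the longitudes: -178.213°, -170.206°, +120.000°, +134.287°, +146.944°, +150.426°.
Eastward gaps between consecutive values (wrapping around): 8.007°, 290.206°, 14.287°, 12.657°, 3.482°, 31.361°.
Largest gap = 290.206° ⇒ minimal covering band is its complement: 360° − 290.206° = 69.794°.
Band runs from +120.000° eastward to -170.206°, crossing the antimeridian.

69.794°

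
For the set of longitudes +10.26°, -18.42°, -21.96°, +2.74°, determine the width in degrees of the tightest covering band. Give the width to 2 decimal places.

32.22°

Sort the longitudes: -21.96°, -18.42°, +2.74°, +10.26°.
Eastward gaps between consecutive values (wrapping around): 3.54°, 21.16°, 7.52°, 327.78°.
Largest gap = 327.78° ⇒ minimal covering band is its complement: 360° − 327.78° = 32.22°.
Band runs from -21.96° eastward to +10.26°.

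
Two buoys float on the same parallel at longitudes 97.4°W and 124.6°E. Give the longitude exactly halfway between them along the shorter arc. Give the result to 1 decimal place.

Signed shortest Δλ from -97.4° to +124.6° is -138.0°.
Midpoint longitude = -97.4° + (-138.0°)/2 = -97.4° − 69.0° = -166.4°.
(The naïve average (-97.4 + +124.6)/2 = 13.6° is on the wrong side of the globe.)

166.4°W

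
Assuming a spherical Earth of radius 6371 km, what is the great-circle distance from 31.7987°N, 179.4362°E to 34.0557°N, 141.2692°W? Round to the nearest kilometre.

Δλ = -141.2692 − 179.4362 = -320.7054°; wrapped into (−180°, 180°]: 39.2946°.
Δφ = 34.0557 − 31.7987 = 2.2570°.
a = sin²(Δφ/2) + cos φ₁ · cos φ₂ · sin²(Δλ/2) = 0.079991.
c = 2·atan2(√a, √(1−a)) = 0.57348 rad → d = 6371·c ≈ 3653.64 km.

3654 km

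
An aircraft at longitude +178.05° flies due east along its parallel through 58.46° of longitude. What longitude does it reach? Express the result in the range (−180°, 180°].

-123.49°

Start at +178.05°; shift +58.46° → +236.51°.
+236.51° lies outside (−180°, 180°]; subtract 360° → -123.49°.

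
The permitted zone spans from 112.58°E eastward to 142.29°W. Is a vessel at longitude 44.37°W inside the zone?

Band width going east from +112.58° to -142.29°: ((-142.29 − 112.58) mod 360) = 105.13°.
Offset of -44.37° east of the west edge: ((-44.37 − 112.58) mod 360) = 203.05°.
203.05° > 105.13° ⇒ outside.

No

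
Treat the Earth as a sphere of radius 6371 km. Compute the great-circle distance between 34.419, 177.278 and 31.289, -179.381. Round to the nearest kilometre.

467 km

Δλ = -179.381 − 177.278 = -356.659°; wrapped into (−180°, 180°]: 3.341°.
Δφ = 31.289 − 34.419 = -3.130°.
a = sin²(Δφ/2) + cos φ₁ · cos φ₂ · sin²(Δλ/2) = 0.001345.
c = 2·atan2(√a, √(1−a)) = 0.07336 rad → d = 6371·c ≈ 467.40 km.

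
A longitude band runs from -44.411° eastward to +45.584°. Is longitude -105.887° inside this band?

No

Band width going east from -44.411° to +45.584°: ((45.584 − -44.411) mod 360) = 89.995°.
Offset of -105.887° east of the west edge: ((-105.887 − -44.411) mod 360) = 298.524°.
298.524° > 89.995° ⇒ outside.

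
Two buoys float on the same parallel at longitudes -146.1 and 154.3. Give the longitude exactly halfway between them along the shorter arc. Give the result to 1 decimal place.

-175.9°

Signed shortest Δλ from -146.1° to +154.3° is -59.6°.
Midpoint longitude = -146.1° + (-59.6°)/2 = -146.1° − 29.8° = -175.9°.
(The naïve average (-146.1 + +154.3)/2 = 4.1° is on the wrong side of the globe.)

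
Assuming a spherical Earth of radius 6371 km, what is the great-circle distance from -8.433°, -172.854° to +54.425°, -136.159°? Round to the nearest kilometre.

7783 km

Δλ = -136.159 − -172.854 = 36.695°.
Δφ = 54.425 − -8.433 = 62.858°.
a = sin²(Δφ/2) + cos φ₁ · cos φ₂ · sin²(Δλ/2) = 0.328923.
c = 2·atan2(√a, √(1−a)) = 1.22159 rad → d = 6371·c ≈ 7782.74 km.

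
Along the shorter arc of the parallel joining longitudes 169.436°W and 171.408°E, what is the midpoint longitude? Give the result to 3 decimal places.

179.014°W

Signed shortest Δλ from -169.436° to +171.408° is -19.156°.
Midpoint longitude = -169.436° + (-19.156°)/2 = -169.436° − 9.578° = -179.014°.
(The naïve average (-169.436 + +171.408)/2 = 0.986° is on the wrong side of the globe.)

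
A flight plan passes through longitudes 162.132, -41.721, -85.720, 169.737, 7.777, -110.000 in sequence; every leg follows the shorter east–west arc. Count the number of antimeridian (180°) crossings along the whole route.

Leg 1: +162.132° → -41.721°, shortest Δλ = 156.147° (east) — crosses 180°.
Leg 2: -41.721° → -85.720°, shortest Δλ = -43.999° (west) — does not cross 180°.
Leg 3: -85.720° → +169.737°, shortest Δλ = -104.543° (west) — crosses 180°.
Leg 4: +169.737° → +7.777°, shortest Δλ = -161.96° (west) — does not cross 180°.
Leg 5: +7.777° → -110.000°, shortest Δλ = -117.777° (west) — does not cross 180°.
Total crossings: 2.

2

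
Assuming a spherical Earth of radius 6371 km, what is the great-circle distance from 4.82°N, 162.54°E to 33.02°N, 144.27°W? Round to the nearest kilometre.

6325 km

Δλ = -144.27 − 162.54 = -306.81°; wrapped into (−180°, 180°]: 53.19°.
Δφ = 33.02 − 4.82 = 28.20°.
a = sin²(Δφ/2) + cos φ₁ · cos φ₂ · sin²(Δλ/2) = 0.226801.
c = 2·atan2(√a, √(1−a)) = 0.99274 rad → d = 6371·c ≈ 6324.74 km.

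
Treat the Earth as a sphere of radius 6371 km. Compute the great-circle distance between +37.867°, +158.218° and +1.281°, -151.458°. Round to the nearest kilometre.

6541 km

Δλ = -151.458 − 158.218 = -309.676°; wrapped into (−180°, 180°]: 50.324°.
Δφ = 1.281 − 37.867 = -36.586°.
a = sin²(Δφ/2) + cos φ₁ · cos φ₂ · sin²(Δλ/2) = 0.241195.
c = 2·atan2(√a, √(1−a)) = 1.02674 rad → d = 6371·c ≈ 6541.37 km.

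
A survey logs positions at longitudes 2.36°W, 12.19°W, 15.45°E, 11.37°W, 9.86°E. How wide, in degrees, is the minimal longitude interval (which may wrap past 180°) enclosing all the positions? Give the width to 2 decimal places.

27.64°

Sort the longitudes: -12.19°, -11.37°, -2.36°, +9.86°, +15.45°.
Eastward gaps between consecutive values (wrapping around): 0.82°, 9.01°, 12.22°, 5.59°, 332.36°.
Largest gap = 332.36° ⇒ minimal covering band is its complement: 360° − 332.36° = 27.64°.
Band runs from -12.19° eastward to +15.45°.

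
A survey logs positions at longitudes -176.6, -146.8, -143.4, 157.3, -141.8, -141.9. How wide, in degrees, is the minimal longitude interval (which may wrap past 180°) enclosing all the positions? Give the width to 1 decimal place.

60.9°

Sort the longitudes: -176.6°, -146.8°, -143.4°, -141.9°, -141.8°, +157.3°.
Eastward gaps between consecutive values (wrapping around): 29.8°, 3.4°, 1.5°, 0.1°, 299.1°, 26.1°.
Largest gap = 299.1° ⇒ minimal covering band is its complement: 360° − 299.1° = 60.9°.
Band runs from +157.3° eastward to -141.8°, crossing the antimeridian.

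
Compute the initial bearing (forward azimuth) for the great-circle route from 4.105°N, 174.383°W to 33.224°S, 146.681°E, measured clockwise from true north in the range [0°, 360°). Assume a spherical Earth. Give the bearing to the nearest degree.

Δλ = 146.681 − -174.383 = 321.064°; wrapped into (−180°, 180°]: -38.936°.
θ = atan2( sin Δλ · cos φ₂ , cos φ₁ · sin φ₂ − sin φ₁ · cos φ₂ · cos Δλ )
  = atan2(-0.52572, -0.59309) = -138.446° → normalised to [0°, 360°): 221.554°.

222°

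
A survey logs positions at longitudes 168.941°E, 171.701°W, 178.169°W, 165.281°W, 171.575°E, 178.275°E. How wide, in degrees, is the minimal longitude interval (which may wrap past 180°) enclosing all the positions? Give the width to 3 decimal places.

Sort the longitudes: -178.169°, -171.701°, -165.281°, +168.941°, +171.575°, +178.275°.
Eastward gaps between consecutive values (wrapping around): 6.468°, 6.420°, 334.222°, 2.634°, 6.700°, 3.556°.
Largest gap = 334.222° ⇒ minimal covering band is its complement: 360° − 334.222° = 25.778°.
Band runs from +168.941° eastward to -165.281°, crossing the antimeridian.

25.778°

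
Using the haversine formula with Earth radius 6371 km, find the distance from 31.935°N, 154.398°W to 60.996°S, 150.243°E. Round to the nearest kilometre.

11478 km

Δλ = 150.243 − -154.398 = 304.641°; wrapped into (−180°, 180°]: -55.359°.
Δφ = -60.996 − 31.935 = -92.931°.
a = sin²(Δφ/2) + cos φ₁ · cos φ₂ · sin²(Δλ/2) = 0.614358.
c = 2·atan2(√a, √(1−a)) = 1.80156 rad → d = 6371·c ≈ 11477.71 km.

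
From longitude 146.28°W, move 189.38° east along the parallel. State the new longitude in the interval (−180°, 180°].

43.10°E

Start at -146.28°; shift +189.38° → +43.10°.
+43.10° already lies in (−180°, 180°].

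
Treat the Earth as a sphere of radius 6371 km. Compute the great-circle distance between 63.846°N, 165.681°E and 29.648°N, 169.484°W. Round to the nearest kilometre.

Δλ = -169.484 − 165.681 = -335.165°; wrapped into (−180°, 180°]: 24.835°.
Δφ = 29.648 − 63.846 = -34.198°.
a = sin²(Δφ/2) + cos φ₁ · cos φ₂ · sin²(Δλ/2) = 0.104163.
c = 2·atan2(√a, √(1−a)) = 0.65725 rad → d = 6371·c ≈ 4187.36 km.

4187 km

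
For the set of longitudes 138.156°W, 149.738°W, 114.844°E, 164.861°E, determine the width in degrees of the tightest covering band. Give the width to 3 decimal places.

Sort the longitudes: -149.738°, -138.156°, +114.844°, +164.861°.
Eastward gaps between consecutive values (wrapping around): 11.582°, 253.000°, 50.017°, 45.401°.
Largest gap = 253.000° ⇒ minimal covering band is its complement: 360° − 253.000° = 107.000°.
Band runs from +114.844° eastward to -138.156°, crossing the antimeridian.

107.000°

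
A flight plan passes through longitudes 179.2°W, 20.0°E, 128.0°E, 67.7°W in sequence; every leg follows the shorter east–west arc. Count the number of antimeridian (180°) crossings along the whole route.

Leg 1: -179.2° → +20.0°, shortest Δλ = -160.8° (west) — crosses 180°.
Leg 2: +20.0° → +128.0°, shortest Δλ = 108.0° (east) — does not cross 180°.
Leg 3: +128.0° → -67.7°, shortest Δλ = 164.3° (east) — crosses 180°.
Total crossings: 2.

2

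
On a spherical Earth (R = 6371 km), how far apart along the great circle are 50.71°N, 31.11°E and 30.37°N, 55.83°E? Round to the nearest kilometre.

3050 km

Δλ = 55.83 − 31.11 = 24.72°.
Δφ = 30.37 − 50.71 = -20.34°.
a = sin²(Δφ/2) + cos φ₁ · cos φ₂ · sin²(Δλ/2) = 0.056210.
c = 2·atan2(√a, √(1−a)) = 0.47873 rad → d = 6371·c ≈ 3050.00 km.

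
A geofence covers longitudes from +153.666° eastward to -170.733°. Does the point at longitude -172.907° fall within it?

Band width going east from +153.666° to -170.733°: ((-170.733 − 153.666) mod 360) = 35.601°.
Offset of -172.907° east of the west edge: ((-172.907 − 153.666) mod 360) = 33.427°.
33.427° ≤ 35.601° ⇒ inside.

Yes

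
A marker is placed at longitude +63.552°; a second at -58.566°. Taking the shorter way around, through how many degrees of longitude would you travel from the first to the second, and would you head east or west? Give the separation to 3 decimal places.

122.118° west

Raw difference: -58.566 − 63.552 = -122.118°.
Normalise into (−180°, 180°]: -122.118° stays -122.118°.
Negative ⇒ the second point lies to the west; separation 122.118°.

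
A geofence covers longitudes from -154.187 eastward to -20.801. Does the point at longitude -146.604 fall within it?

Yes

Band width going east from -154.187° to -20.801°: ((-20.801 − -154.187) mod 360) = 133.386°.
Offset of -146.604° east of the west edge: ((-146.604 − -154.187) mod 360) = 7.583°.
7.583° ≤ 133.386° ⇒ inside.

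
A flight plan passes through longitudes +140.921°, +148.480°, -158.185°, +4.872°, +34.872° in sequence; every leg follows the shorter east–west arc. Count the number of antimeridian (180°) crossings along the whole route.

Leg 1: +140.921° → +148.480°, shortest Δλ = 7.559° (east) — does not cross 180°.
Leg 2: +148.480° → -158.185°, shortest Δλ = 53.335° (east) — crosses 180°.
Leg 3: -158.185° → +4.872°, shortest Δλ = 163.057° (east) — does not cross 180°.
Leg 4: +4.872° → +34.872°, shortest Δλ = 30.0° (east) — does not cross 180°.
Total crossings: 1.

1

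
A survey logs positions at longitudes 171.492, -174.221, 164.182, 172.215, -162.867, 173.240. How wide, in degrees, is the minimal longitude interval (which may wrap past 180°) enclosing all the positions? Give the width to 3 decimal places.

Sort the longitudes: -174.221°, -162.867°, +164.182°, +171.492°, +172.215°, +173.240°.
Eastward gaps between consecutive values (wrapping around): 11.354°, 327.049°, 7.310°, 0.723°, 1.025°, 12.539°.
Largest gap = 327.049° ⇒ minimal covering band is its complement: 360° − 327.049° = 32.951°.
Band runs from +164.182° eastward to -162.867°, crossing the antimeridian.

32.951°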